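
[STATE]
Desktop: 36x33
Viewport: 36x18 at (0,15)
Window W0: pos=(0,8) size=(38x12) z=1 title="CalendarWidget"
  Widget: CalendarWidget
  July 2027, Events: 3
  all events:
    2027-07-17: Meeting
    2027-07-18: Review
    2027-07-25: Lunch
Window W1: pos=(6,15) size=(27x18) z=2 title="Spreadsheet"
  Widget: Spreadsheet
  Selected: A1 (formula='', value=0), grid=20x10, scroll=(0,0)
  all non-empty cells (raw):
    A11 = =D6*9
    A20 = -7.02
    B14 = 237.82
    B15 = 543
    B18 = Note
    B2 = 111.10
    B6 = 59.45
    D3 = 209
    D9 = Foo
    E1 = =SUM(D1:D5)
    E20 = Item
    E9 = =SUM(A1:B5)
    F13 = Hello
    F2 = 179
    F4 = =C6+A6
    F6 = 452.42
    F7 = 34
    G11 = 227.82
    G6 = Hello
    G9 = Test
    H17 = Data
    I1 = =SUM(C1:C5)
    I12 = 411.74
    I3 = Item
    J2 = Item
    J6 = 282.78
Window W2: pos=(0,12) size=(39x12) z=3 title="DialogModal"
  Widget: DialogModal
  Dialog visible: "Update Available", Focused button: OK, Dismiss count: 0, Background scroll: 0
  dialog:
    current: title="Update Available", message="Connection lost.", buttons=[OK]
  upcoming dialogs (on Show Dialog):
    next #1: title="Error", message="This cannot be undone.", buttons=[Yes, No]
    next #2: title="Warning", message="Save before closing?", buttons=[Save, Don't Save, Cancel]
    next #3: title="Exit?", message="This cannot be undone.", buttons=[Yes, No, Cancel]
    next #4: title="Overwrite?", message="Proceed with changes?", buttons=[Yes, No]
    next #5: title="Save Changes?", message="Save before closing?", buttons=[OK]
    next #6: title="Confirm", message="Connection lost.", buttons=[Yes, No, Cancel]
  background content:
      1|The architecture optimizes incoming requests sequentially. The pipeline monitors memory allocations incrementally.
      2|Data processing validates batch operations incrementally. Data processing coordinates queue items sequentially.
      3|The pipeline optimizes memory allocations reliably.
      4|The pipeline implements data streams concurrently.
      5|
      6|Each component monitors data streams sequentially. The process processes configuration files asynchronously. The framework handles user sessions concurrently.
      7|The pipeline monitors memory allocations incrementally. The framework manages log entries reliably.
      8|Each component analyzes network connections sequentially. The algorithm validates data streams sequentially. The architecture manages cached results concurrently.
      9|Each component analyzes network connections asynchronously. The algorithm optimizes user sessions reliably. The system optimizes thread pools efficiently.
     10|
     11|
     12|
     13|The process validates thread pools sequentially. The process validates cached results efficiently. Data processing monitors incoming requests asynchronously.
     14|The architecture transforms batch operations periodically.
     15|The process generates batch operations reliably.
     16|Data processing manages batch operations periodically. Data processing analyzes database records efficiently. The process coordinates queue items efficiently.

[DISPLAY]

┃The architecture optimizes incoming
┃Data pro┌──────────────────┐tch ope
┃The pipe│ Update Available │y alloc
┃The pipe│ Connection lost. │ stream
┃        │       [OK]       │       
┃Each com└──────────────────┘ stream
┃The pipeline monitors memory alloca
┃Each component analyzes network con
┗━━━━━━━━━━━━━━━━━━━━━━━━━━━━━━━━━━━
      ┃  4        0       0     ┃   
      ┃  5        0       0     ┃   
      ┃  6        0   59.45     ┃   
      ┃  7        0       0     ┃   
      ┃  8        0       0     ┃   
      ┃  9        0       0     ┃   
      ┃ 10        0       0     ┃   
      ┃ 11        0       0     ┃   
      ┗━━━━━━━━━━━━━━━━━━━━━━━━━┛   


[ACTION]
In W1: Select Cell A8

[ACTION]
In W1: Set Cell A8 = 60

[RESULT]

┃The architecture optimizes incoming
┃Data pro┌──────────────────┐tch ope
┃The pipe│ Update Available │y alloc
┃The pipe│ Connection lost. │ stream
┃        │       [OK]       │       
┃Each com└──────────────────┘ stream
┃The pipeline monitors memory alloca
┃Each component analyzes network con
┗━━━━━━━━━━━━━━━━━━━━━━━━━━━━━━━━━━━
      ┃  4        0       0     ┃   
      ┃  5        0       0     ┃   
      ┃  6        0   59.45     ┃   
      ┃  7        0       0     ┃   
      ┃  8     [60]       0     ┃   
      ┃  9        0       0     ┃   
      ┃ 10        0       0     ┃   
      ┃ 11        0       0     ┃   
      ┗━━━━━━━━━━━━━━━━━━━━━━━━━┛   


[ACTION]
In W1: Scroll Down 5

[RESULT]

┃The architecture optimizes incoming
┃Data pro┌──────────────────┐tch ope
┃The pipe│ Update Available │y alloc
┃The pipe│ Connection lost. │ stream
┃        │       [OK]       │       
┃Each com└──────────────────┘ stream
┃The pipeline monitors memory alloca
┃Each component analyzes network con
┗━━━━━━━━━━━━━━━━━━━━━━━━━━━━━━━━━━━
      ┃  9        0       0     ┃   
      ┃ 10        0       0     ┃   
      ┃ 11        0       0     ┃   
      ┃ 12        0       0     ┃   
      ┃ 13        0       0     ┃   
      ┃ 14        0  237.82     ┃   
      ┃ 15        0     543     ┃   
      ┃ 16        0       0     ┃   
      ┗━━━━━━━━━━━━━━━━━━━━━━━━━┛   


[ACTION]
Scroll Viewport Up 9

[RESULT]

                                    
                                    
┏━━━━━━━━━━━━━━━━━━━━━━━━━━━━━━━━━━━
┃ CalendarWidget                    
┠───────────────────────────────────
┃             July 2027             
┏━━━━━━━━━━━━━━━━━━━━━━━━━━━━━━━━━━━
┃ DialogModal                       
┠───────────────────────────────────
┃The architecture optimizes incoming
┃Data pro┌──────────────────┐tch ope
┃The pipe│ Update Available │y alloc
┃The pipe│ Connection lost. │ stream
┃        │       [OK]       │       
┃Each com└──────────────────┘ stream
┃The pipeline monitors memory alloca
┃Each component analyzes network con
┗━━━━━━━━━━━━━━━━━━━━━━━━━━━━━━━━━━━


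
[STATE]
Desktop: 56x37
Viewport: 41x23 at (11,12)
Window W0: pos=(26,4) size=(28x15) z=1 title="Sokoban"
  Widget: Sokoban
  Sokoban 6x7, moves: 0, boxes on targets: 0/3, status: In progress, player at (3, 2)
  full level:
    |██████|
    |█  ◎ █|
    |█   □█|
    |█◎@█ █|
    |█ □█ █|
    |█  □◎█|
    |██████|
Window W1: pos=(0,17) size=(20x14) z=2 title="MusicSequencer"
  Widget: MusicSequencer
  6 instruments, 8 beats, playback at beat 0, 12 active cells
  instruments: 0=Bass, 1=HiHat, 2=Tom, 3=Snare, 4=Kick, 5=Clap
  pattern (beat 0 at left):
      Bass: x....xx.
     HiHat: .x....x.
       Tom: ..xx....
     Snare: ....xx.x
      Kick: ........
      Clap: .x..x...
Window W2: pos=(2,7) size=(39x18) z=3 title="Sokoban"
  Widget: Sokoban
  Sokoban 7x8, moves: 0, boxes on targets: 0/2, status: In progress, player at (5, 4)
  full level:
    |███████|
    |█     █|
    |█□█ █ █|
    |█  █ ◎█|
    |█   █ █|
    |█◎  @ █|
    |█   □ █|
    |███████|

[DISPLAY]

                             ┃           
                             ┃           
                             ┃           
                             ┃           
                             ┃           
                             ┃           
  0/2                        ┃━━━━━━━━━━━
                             ┃           
                             ┃           
                             ┃           
                             ┃           
                             ┃           
━━━━━━━━━━━━━━━━━━━━━━━━━━━━━┛           
····    ┃                                
█···    ┃                                
        ┃                                
        ┃                                
        ┃                                
━━━━━━━━┛                                
                                         
                                         
                                         
                                         


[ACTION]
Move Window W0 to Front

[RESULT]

               ┃█  □◎█                   
               ┃██████                   
               ┃Moves: 0  0/3            
               ┃                         
               ┃                         
               ┃                         
  0/2          ┗━━━━━━━━━━━━━━━━━━━━━━━━━
                             ┃           
                             ┃           
                             ┃           
                             ┃           
                             ┃           
━━━━━━━━━━━━━━━━━━━━━━━━━━━━━┛           
····    ┃                                
█···    ┃                                
        ┃                                
        ┃                                
        ┃                                
━━━━━━━━┛                                
                                         
                                         
                                         
                                         


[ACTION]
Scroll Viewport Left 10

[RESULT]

 ┃█□█ █ █                ┃█  □◎█         
 ┃█  █ ◎█                ┃██████         
 ┃█   █ █                ┃Moves: 0  0/3  
 ┃█◎  @ █                ┃               
 ┃█   □ █                ┃               
━┃███████                ┃               
 ┃Moves: 0  0/2          ┗━━━━━━━━━━━━━━━
─┃                                     ┃ 
 ┃                                     ┃ 
 ┃                                     ┃ 
 ┃                                     ┃ 
 ┃                                     ┃ 
 ┗━━━━━━━━━━━━━━━━━━━━━━━━━━━━━━━━━━━━━┛ 
  Kick········    ┃                      
  Clap·█··█···    ┃                      
                  ┃                      
                  ┃                      
                  ┃                      
━━━━━━━━━━━━━━━━━━┛                      
                                         
                                         
                                         
                                         


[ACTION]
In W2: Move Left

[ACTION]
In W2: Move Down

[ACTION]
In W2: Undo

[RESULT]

 ┃█□█ █ █                ┃█  □◎█         
 ┃█  █ ◎█                ┃██████         
 ┃█   █ █                ┃Moves: 0  0/3  
 ┃█◎ @  █                ┃               
 ┃█   □ █                ┃               
━┃███████                ┃               
 ┃Moves: 1  0/2          ┗━━━━━━━━━━━━━━━
─┃                                     ┃ 
 ┃                                     ┃ 
 ┃                                     ┃ 
 ┃                                     ┃ 
 ┃                                     ┃ 
 ┗━━━━━━━━━━━━━━━━━━━━━━━━━━━━━━━━━━━━━┛ 
  Kick········    ┃                      
  Clap·█··█···    ┃                      
                  ┃                      
                  ┃                      
                  ┃                      
━━━━━━━━━━━━━━━━━━┛                      
                                         
                                         
                                         
                                         


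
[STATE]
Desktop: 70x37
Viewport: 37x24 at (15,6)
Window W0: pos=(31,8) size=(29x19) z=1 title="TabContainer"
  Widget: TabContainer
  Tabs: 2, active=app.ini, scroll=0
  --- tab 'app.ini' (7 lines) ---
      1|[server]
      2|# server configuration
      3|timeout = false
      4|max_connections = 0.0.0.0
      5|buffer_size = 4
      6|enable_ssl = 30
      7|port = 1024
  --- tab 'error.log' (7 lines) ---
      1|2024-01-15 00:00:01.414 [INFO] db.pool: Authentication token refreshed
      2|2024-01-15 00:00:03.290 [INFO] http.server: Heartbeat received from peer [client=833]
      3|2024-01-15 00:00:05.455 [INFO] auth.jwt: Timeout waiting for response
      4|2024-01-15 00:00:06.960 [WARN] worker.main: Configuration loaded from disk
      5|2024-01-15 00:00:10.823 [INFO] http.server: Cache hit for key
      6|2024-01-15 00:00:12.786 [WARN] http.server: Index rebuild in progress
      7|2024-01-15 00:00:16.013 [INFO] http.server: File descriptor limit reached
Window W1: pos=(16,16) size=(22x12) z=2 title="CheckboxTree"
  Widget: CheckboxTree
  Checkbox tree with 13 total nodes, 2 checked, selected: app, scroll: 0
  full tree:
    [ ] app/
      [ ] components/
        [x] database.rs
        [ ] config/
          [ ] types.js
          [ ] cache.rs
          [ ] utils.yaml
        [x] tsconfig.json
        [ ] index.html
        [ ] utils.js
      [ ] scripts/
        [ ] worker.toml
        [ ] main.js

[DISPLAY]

                                     
                                     
                ┏━━━━━━━━━━━━━━━━━━━━
                ┃ TabContainer       
                ┠────────────────────
                ┃[app.ini]│ error.log
                ┃────────────────────
                ┃[server]            
                ┃# server configurati
                ┃timeout = false     
 ┏━━━━━━━━━━━━━━━━━━━━┓nnections = 0.
 ┃ CheckboxTree       ┃_size = 4     
 ┠────────────────────┨_ssl = 30     
 ┃>[-] app/           ┃ 1024         
 ┃   [-] components/  ┃              
 ┃     [x] database.rs┃              
 ┃     [ ] config/    ┃              
 ┃       [ ] types.js ┃              
 ┃       [ ] cache.rs ┃              
 ┃       [ ] utils.yam┃              
 ┃     [x] tsconfig.js┃━━━━━━━━━━━━━━
 ┗━━━━━━━━━━━━━━━━━━━━┛              
                                     
                                     


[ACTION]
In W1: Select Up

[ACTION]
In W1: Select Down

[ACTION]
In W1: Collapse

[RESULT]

                                     
                                     
                ┏━━━━━━━━━━━━━━━━━━━━
                ┃ TabContainer       
                ┠────────────────────
                ┃[app.ini]│ error.log
                ┃────────────────────
                ┃[server]            
                ┃# server configurati
                ┃timeout = false     
 ┏━━━━━━━━━━━━━━━━━━━━┓nnections = 0.
 ┃ CheckboxTree       ┃_size = 4     
 ┠────────────────────┨_ssl = 30     
 ┃ [-] app/           ┃ 1024         
 ┃>  [-] components/  ┃              
 ┃   [ ] scripts/     ┃              
 ┃     [ ] worker.toml┃              
 ┃     [ ] main.js    ┃              
 ┃                    ┃              
 ┃                    ┃              
 ┃                    ┃━━━━━━━━━━━━━━
 ┗━━━━━━━━━━━━━━━━━━━━┛              
                                     
                                     


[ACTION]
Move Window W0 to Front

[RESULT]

                                     
                                     
                ┏━━━━━━━━━━━━━━━━━━━━
                ┃ TabContainer       
                ┠────────────────────
                ┃[app.ini]│ error.log
                ┃────────────────────
                ┃[server]            
                ┃# server configurati
                ┃timeout = false     
 ┏━━━━━━━━━━━━━━┃max_connections = 0.
 ┃ CheckboxTree ┃buffer_size = 4     
 ┠──────────────┃enable_ssl = 30     
 ┃ [-] app/     ┃port = 1024         
 ┃>  [-] compone┃                    
 ┃   [ ] scripts┃                    
 ┃     [ ] worke┃                    
 ┃     [ ] main.┃                    
 ┃              ┃                    
 ┃              ┃                    
 ┃              ┗━━━━━━━━━━━━━━━━━━━━
 ┗━━━━━━━━━━━━━━━━━━━━┛              
                                     
                                     


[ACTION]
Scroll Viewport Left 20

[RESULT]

                                     
                                     
                               ┏━━━━━
                               ┃ TabC
                               ┠─────
                               ┃[app.
                               ┃─────
                               ┃[serv
                               ┃# ser
                               ┃timeo
                ┏━━━━━━━━━━━━━━┃max_c
                ┃ CheckboxTree ┃buffe
                ┠──────────────┃enabl
                ┃ [-] app/     ┃port 
                ┃>  [-] compone┃     
                ┃   [ ] scripts┃     
                ┃     [ ] worke┃     
                ┃     [ ] main.┃     
                ┃              ┃     
                ┃              ┃     
                ┃              ┗━━━━━
                ┗━━━━━━━━━━━━━━━━━━━━
                                     
                                     


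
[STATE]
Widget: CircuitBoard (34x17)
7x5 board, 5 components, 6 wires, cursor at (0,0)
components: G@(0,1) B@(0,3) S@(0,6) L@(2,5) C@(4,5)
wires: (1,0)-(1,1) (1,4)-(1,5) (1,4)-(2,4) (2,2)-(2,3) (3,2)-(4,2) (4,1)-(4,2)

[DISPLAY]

   0 1 2 3 4 5 6                  
0  [.]  G       B           S     
                                  
1   · ─ ·           · ─ ·         
                    │             
2           · ─ ·   ·   L         
                                  
3           ·                     
            │                     
4       · ─ ·           C         
Cursor: (0,0)                     
                                  
                                  
                                  
                                  
                                  
                                  


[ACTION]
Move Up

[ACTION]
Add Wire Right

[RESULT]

   0 1 2 3 4 5 6                  
0  [.]─ G       B           S     
                                  
1   · ─ ·           · ─ ·         
                    │             
2           · ─ ·   ·   L         
                                  
3           ·                     
            │                     
4       · ─ ·           C         
Cursor: (0,0)                     
                                  
                                  
                                  
                                  
                                  
                                  


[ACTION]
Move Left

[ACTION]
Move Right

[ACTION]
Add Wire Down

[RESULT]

   0 1 2 3 4 5 6                  
0   · ─[G]      B           S     
        │                         
1   · ─ ·           · ─ ·         
                    │             
2           · ─ ·   ·   L         
                                  
3           ·                     
            │                     
4       · ─ ·           C         
Cursor: (0,1)                     
                                  
                                  
                                  
                                  
                                  
                                  


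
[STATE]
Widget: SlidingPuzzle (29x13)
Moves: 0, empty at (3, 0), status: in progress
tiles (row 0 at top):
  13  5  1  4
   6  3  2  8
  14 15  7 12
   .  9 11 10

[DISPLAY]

┌────┬────┬────┬────┐        
│ 13 │  5 │  1 │  4 │        
├────┼────┼────┼────┤        
│  6 │  3 │  2 │  8 │        
├────┼────┼────┼────┤        
│ 14 │ 15 │  7 │ 12 │        
├────┼────┼────┼────┤        
│    │  9 │ 11 │ 10 │        
└────┴────┴────┴────┘        
Moves: 0                     
                             
                             
                             


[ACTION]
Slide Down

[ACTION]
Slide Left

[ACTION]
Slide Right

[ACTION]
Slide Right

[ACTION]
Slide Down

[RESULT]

┌────┬────┬────┬────┐        
│ 13 │  5 │  1 │  4 │        
├────┼────┼────┼────┤        
│    │  3 │  2 │  8 │        
├────┼────┼────┼────┤        
│  6 │ 15 │  7 │ 12 │        
├────┼────┼────┼────┤        
│ 14 │  9 │ 11 │ 10 │        
└────┴────┴────┴────┘        
Moves: 4                     
                             
                             
                             


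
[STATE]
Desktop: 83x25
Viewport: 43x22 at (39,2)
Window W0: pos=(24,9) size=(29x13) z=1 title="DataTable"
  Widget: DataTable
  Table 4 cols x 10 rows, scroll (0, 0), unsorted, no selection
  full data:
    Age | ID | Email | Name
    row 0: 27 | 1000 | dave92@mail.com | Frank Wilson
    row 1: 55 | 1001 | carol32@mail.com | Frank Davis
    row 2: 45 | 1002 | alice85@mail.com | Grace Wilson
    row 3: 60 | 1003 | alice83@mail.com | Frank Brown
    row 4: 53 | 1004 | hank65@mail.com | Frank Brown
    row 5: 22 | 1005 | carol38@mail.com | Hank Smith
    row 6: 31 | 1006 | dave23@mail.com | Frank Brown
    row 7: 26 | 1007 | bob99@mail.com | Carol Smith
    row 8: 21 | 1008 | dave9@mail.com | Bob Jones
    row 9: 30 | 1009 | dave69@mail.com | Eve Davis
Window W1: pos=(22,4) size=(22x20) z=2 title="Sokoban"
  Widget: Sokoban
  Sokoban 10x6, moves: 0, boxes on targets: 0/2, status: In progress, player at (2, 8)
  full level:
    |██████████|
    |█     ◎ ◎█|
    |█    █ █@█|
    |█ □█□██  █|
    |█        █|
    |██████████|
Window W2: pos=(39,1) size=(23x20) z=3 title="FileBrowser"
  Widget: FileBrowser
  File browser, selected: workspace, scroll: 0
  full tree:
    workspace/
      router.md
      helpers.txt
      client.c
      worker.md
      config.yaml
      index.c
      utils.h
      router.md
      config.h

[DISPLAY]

┃ FileBrowser         ┃                    
┠─────────────────────┨                    
┃> [-] workspace/     ┃                    
┃    router.md        ┃                    
┃    helpers.txt      ┃                    
┃    client.c         ┃                    
┃    worker.md        ┃                    
┃    config.yaml      ┃                    
┃    index.c          ┃                    
┃    utils.h          ┃                    
┃    router.md        ┃                    
┃    config.h         ┃                    
┃                     ┃                    
┃                     ┃                    
┃                     ┃                    
┃                     ┃                    
┃                     ┃                    
┃                     ┃                    
┗━━━━━━━━━━━━━━━━━━━━━┛                    
    ┃━━━━━━━━┛                             
    ┃                                      
━━━━┛                                      


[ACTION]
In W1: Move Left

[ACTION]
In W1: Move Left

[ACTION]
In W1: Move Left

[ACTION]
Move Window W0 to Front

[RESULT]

┃ FileBrowser         ┃                    
┠─────────────────────┨                    
┃> [-] workspace/     ┃                    
┃    router.md        ┃                    
┃    helpers.txt      ┃                    
┃    client.c         ┃                    
┃    worker.md        ┃                    
━━━━━━━━━━━━━┓ml      ┃                    
             ┃        ┃                    
─────────────┨        ┃                    
           │N┃        ┃                    
───────────┼─┃        ┃                    
2@mail.com │F┃        ┃                    
32@mail.com│F┃        ┃                    
85@mail.com│G┃        ┃                    
83@mail.com│F┃        ┃                    
5@mail.com │F┃        ┃                    
38@mail.com│H┃        ┃                    
3@mail.com │F┃━━━━━━━━┛                    
━━━━━━━━━━━━━┛                             
    ┃                                      
━━━━┛                                      


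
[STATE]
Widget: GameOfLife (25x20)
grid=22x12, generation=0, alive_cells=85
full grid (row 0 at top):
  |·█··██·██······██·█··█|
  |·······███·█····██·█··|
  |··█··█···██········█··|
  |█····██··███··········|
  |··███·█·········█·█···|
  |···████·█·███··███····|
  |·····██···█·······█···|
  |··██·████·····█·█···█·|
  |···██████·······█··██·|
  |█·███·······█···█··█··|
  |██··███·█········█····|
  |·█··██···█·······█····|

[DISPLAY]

Gen: 0                   
·█··██·██······██·█··█   
·······███·█····██·█··   
··█··█···██········█··   
█····██··███··········   
··███·█·········█·█···   
···████·█·███··███····   
·····██···█·······█···   
··██·████·····█·█···█·   
···██████·······█··██·   
█·███·······█···█··█··   
██··███·█········█····   
·█··██···█·······█····   
                         
                         
                         
                         
                         
                         
                         


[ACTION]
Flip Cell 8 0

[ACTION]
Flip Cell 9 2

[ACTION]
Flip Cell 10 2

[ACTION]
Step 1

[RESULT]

Gen: 1                   
······██·█·····██·█···   
····██·█·······███·██·   
·····█·█··········█···   
·██···█··█·█··········   
··█·········█··██·····   
··█······███···██·█···   
··█·····█·█···········   
··██····██·····█·█··█·   
·█······█·······██·██·   
█·······█·······█████·   
█·█···█·········███···   
█████·█···············   
                         
                         
                         
                         
                         
                         
                         


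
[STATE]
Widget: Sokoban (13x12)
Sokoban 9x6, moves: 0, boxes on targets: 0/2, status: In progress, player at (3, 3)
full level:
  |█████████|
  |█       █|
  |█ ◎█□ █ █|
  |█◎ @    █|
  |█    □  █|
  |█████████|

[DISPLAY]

█████████    
█       █    
█ ◎█□ █ █    
█◎ @    █    
█    □  █    
█████████    
Moves: 0  0/2
             
             
             
             
             


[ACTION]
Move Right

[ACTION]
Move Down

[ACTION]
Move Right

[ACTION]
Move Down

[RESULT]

█████████    
█       █    
█ ◎█□ █ █    
█◎      █    
█    @□ █    
█████████    
Moves: 3  0/2
             
             
             
             
             


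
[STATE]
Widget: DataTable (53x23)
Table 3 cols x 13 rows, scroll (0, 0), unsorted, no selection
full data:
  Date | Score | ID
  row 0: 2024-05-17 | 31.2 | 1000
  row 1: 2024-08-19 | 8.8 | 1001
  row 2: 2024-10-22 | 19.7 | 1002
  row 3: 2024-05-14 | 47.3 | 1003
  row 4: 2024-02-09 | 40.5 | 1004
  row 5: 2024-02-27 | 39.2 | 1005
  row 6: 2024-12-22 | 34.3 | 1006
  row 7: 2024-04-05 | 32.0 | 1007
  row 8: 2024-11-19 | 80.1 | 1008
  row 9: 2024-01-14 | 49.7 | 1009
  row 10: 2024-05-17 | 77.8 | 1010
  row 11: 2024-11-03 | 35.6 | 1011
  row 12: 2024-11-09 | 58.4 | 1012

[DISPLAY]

Date      │Score│ID                                  
──────────┼─────┼────                                
2024-05-17│31.2 │1000                                
2024-08-19│8.8  │1001                                
2024-10-22│19.7 │1002                                
2024-05-14│47.3 │1003                                
2024-02-09│40.5 │1004                                
2024-02-27│39.2 │1005                                
2024-12-22│34.3 │1006                                
2024-04-05│32.0 │1007                                
2024-11-19│80.1 │1008                                
2024-01-14│49.7 │1009                                
2024-05-17│77.8 │1010                                
2024-11-03│35.6 │1011                                
2024-11-09│58.4 │1012                                
                                                     
                                                     
                                                     
                                                     
                                                     
                                                     
                                                     
                                                     


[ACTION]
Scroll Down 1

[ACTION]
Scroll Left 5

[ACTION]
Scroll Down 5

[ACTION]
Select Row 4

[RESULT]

Date      │Score│ID                                  
──────────┼─────┼────                                
2024-05-17│31.2 │1000                                
2024-08-19│8.8  │1001                                
2024-10-22│19.7 │1002                                
2024-05-14│47.3 │1003                                
>024-02-09│40.5 │1004                                
2024-02-27│39.2 │1005                                
2024-12-22│34.3 │1006                                
2024-04-05│32.0 │1007                                
2024-11-19│80.1 │1008                                
2024-01-14│49.7 │1009                                
2024-05-17│77.8 │1010                                
2024-11-03│35.6 │1011                                
2024-11-09│58.4 │1012                                
                                                     
                                                     
                                                     
                                                     
                                                     
                                                     
                                                     
                                                     


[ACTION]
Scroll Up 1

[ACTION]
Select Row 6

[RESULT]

Date      │Score│ID                                  
──────────┼─────┼────                                
2024-05-17│31.2 │1000                                
2024-08-19│8.8  │1001                                
2024-10-22│19.7 │1002                                
2024-05-14│47.3 │1003                                
2024-02-09│40.5 │1004                                
2024-02-27│39.2 │1005                                
>024-12-22│34.3 │1006                                
2024-04-05│32.0 │1007                                
2024-11-19│80.1 │1008                                
2024-01-14│49.7 │1009                                
2024-05-17│77.8 │1010                                
2024-11-03│35.6 │1011                                
2024-11-09│58.4 │1012                                
                                                     
                                                     
                                                     
                                                     
                                                     
                                                     
                                                     
                                                     


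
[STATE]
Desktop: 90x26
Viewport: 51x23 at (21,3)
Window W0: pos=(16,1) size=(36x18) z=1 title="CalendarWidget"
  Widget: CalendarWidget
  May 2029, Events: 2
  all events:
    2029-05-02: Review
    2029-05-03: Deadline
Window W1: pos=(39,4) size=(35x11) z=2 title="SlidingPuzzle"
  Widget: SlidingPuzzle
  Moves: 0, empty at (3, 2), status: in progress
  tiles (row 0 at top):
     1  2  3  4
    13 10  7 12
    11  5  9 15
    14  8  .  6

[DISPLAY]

──────────────────────────────┨                    
         May 2029 ┏━━━━━━━━━━━━━━━━━━━━━━━━━━━━━━━━
u We Th Fr Sa Su  ┃ SlidingPuzzle                  
1  2*  3*  4  5  6┠────────────────────────────────
8  9 10 11 12 13  ┃┌────┬────┬────┬────┐           
5 16 17 18 19 20  ┃│  1 │  2 │  3 │  4 │           
2 23 24 25 26 27  ┃├────┼────┼────┼────┤           
9 30 31           ┃│ 13 │ 10 │  7 │ 12 │           
                  ┃├────┼────┼────┼────┤           
                  ┃│ 11 │  5 │  9 │ 15 │           
                  ┃├────┼────┼────┼────┤           
                  ┗━━━━━━━━━━━━━━━━━━━━━━━━━━━━━━━━
                              ┃                    
                              ┃                    
                              ┃                    
━━━━━━━━━━━━━━━━━━━━━━━━━━━━━━┛                    
                                                   
                                                   
                                                   
                                                   
                                                   
                                                   
                                                   


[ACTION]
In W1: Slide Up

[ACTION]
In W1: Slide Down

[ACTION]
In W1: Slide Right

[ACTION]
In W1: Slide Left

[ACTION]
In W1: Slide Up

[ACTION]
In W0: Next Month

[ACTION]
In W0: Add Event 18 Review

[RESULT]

──────────────────────────────┨                    
        June 2029 ┏━━━━━━━━━━━━━━━━━━━━━━━━━━━━━━━━
u We Th Fr Sa Su  ┃ SlidingPuzzle                  
         1  2  3  ┠────────────────────────────────
5  6  7  8  9 10  ┃┌────┬────┬────┬────┐           
2 13 14 15 16 17  ┃│  1 │  2 │  3 │  4 │           
19 20 21 22 23 24 ┃├────┼────┼────┼────┤           
6 27 28 29 30     ┃│ 13 │ 10 │  7 │ 12 │           
                  ┃├────┼────┼────┼────┤           
                  ┃│ 11 │  5 │  9 │ 15 │           
                  ┃├────┼────┼────┼────┤           
                  ┗━━━━━━━━━━━━━━━━━━━━━━━━━━━━━━━━
                              ┃                    
                              ┃                    
                              ┃                    
━━━━━━━━━━━━━━━━━━━━━━━━━━━━━━┛                    
                                                   
                                                   
                                                   
                                                   
                                                   
                                                   
                                                   


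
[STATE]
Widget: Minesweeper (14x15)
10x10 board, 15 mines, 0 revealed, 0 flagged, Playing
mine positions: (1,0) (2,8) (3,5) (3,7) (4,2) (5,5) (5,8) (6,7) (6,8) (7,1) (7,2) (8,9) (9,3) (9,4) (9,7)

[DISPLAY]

■■■■■■■■■■    
■■■■■■■■■■    
■■■■■■■■■■    
■■■■■■■■■■    
■■■■■■■■■■    
■■■■■■■■■■    
■■■■■■■■■■    
■■■■■■■■■■    
■■■■■■■■■■    
■■■■■■■■■■    
              
              
              
              
              


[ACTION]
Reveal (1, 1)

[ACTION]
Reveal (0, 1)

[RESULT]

■1■■■■■■■■    
■1■■■■■■■■    
■■■■■■■■■■    
■■■■■■■■■■    
■■■■■■■■■■    
■■■■■■■■■■    
■■■■■■■■■■    
■■■■■■■■■■    
■■■■■■■■■■    
■■■■■■■■■■    
              
              
              
              
              


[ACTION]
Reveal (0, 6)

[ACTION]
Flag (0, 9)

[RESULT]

■1            
■1     111    
■1  1122■■    
■1111■■■■■    
■■■■■■■■■■    
■■■■■■■■■■    
■■■■■■■■■■    
■■■■■■■■■■    
■■■■■■■■■■    
■■■■■■■■■■    
              
              
              
              
              
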